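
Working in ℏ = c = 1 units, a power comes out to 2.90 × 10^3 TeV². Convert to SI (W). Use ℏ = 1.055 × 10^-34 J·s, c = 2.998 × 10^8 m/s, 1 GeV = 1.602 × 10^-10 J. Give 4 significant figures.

Power is [E]/[T] = [E]²/ℏ.
1 GeV² → 1/ℏ × (1 GeV in J)² = 2.433 × 10^14 W.
Convert the energy scale: 2.90 × 10^3 TeV² = 2.90 × 10^9 GeV².
Result: 2.90 × 10^9 × 2.433 × 10^14 = 7.055 × 10^23 W.

7.055 × 10^23 W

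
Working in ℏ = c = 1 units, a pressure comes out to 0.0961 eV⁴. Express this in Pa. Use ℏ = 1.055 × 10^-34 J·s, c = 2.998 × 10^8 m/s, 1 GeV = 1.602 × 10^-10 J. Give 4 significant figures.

Pressure is [E]/[L]³ = [E]⁴/(ℏc)³.
1 GeV⁴ → 1/(ℏc)³ × (1 GeV in J)⁴ = 2.082 × 10^37 Pa.
Convert the energy scale: 0.0961 eV⁴ = 9.61 × 10^-38 GeV⁴.
Result: 9.61 × 10^-38 × 2.082 × 10^37 = 2 Pa.

2 Pa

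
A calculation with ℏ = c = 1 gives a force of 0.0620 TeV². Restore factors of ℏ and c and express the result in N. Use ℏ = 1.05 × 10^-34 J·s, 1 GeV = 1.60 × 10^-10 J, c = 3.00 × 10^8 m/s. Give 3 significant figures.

5.04 × 10^10 N

Force is [E]/[L] = [E]²/(ℏc); restore (ℏc)⁻¹.
1 GeV² → 1/(ℏc) × (1 GeV in J)² = 8.13 × 10^5 N.
Convert the energy scale: 0.0620 TeV² = 6.20 × 10^4 GeV².
Result: 6.20 × 10^4 × 8.13 × 10^5 = 5.04 × 10^10 N.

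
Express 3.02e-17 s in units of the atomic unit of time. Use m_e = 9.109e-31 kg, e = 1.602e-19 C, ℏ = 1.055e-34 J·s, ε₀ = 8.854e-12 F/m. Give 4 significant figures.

atomic unit of time: τ_au = (4πε₀)²ℏ³/(m_e e⁴) = 2.423e-17 s.
3.02e-17 / 2.423e-17 = 1.246

1.246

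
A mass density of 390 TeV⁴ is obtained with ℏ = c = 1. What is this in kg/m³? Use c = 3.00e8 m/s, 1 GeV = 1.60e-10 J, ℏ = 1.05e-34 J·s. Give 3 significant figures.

Mass density is [E]/(c²[L]³) = [E]⁴/(ℏ³c⁵).
1 GeV⁴ → 1/(ℏ³c⁵) × (1 GeV in J)⁴ = 2.33e20 kg/m³.
Convert the energy scale: 390 TeV⁴ = 3.90e14 GeV⁴.
Result: 3.90e14 × 2.33e20 = 9.09e34 kg/m³.

9.09e34 kg/m³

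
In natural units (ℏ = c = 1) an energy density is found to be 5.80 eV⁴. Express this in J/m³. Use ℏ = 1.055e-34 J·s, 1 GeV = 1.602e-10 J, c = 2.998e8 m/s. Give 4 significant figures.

[E]/[L]³ = [E]⁴/(ℏc)³; restore (ℏc)⁻³.
1 GeV⁴ → 1/(ℏc)³ × (1 GeV in J)⁴ = 2.082e37 J/m³.
Convert the energy scale: 5.80 eV⁴ = 5.80e-36 GeV⁴.
Result: 5.80e-36 × 2.082e37 = 120.7 J/m³.

120.7 J/m³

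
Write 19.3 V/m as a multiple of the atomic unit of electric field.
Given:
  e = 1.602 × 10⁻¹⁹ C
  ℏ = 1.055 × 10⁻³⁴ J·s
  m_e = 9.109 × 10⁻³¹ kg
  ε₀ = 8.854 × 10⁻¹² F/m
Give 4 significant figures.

3.762 × 10⁻¹¹

atomic unit of electric field: E_au = E_h/(e a₀) = m_e²e⁵/((4πε₀)³ℏ⁴) = 5.131 × 10¹¹ V/m.
19.3 / 5.131 × 10¹¹ = 3.762 × 10⁻¹¹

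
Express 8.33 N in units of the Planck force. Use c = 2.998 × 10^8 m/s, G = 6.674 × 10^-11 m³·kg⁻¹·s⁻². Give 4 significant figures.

6.882 × 10^-44

Planck force: F_P = c⁴/G = 1.210 × 10^44 N.
8.33 / 1.210 × 10^44 = 6.882 × 10^-44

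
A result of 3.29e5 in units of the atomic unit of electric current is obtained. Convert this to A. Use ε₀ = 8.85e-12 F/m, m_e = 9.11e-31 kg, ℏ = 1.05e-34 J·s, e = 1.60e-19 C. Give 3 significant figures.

2.20e3 A

One atomic unit of electric current: I_au = e E_h/ℏ = m_e e⁵/((4πε₀)²ℏ³) = 6.67e-3 A.
3.29e5 × 6.67e-3 A = 2.20e3 A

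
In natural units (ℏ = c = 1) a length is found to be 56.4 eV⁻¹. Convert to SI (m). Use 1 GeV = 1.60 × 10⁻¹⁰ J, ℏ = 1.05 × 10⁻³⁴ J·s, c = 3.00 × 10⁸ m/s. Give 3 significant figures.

A length is [E]⁻¹ in ℏ=c=1; restore one factor of ℏc.
1 GeV⁻¹ → ℏc × (1 GeV in J)⁻¹ = 1.97 × 10⁻¹⁶ m.
Convert the energy scale: 56.4 eV⁻¹ = 5.64 × 10¹⁰ GeV⁻¹.
Result: 5.64 × 10¹⁰ × 1.97 × 10⁻¹⁶ = 1.11 × 10⁻⁵ m.

1.11 × 10⁻⁵ m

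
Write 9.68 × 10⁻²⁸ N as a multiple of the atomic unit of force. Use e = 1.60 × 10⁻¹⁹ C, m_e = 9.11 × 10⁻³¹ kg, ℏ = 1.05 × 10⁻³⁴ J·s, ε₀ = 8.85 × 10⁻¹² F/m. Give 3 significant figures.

1.16 × 10⁻²⁰

atomic unit of force: F_au = E_h/a₀ = m_e²e⁶/((4πε₀)³ℏ⁴) = 8.33 × 10⁻⁸ N.
9.68 × 10⁻²⁸ / 8.33 × 10⁻⁸ = 1.16 × 10⁻²⁰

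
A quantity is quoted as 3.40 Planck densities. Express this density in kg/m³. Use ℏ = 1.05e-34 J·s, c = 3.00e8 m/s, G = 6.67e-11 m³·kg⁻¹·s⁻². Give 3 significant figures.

One Planck density: ρ_P = c⁵/(ℏG²) = 5.20e96 kg/m³.
3.40 × 5.20e96 kg/m³ = 1.77e97 kg/m³

1.77e97 kg/m³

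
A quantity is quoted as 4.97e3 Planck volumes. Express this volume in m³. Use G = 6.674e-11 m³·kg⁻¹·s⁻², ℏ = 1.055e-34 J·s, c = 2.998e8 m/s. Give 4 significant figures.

2.099e-101 m³

One Planck volume: V_P = (ℏG/c³)^(3/2) = 4.224e-105 m³.
4.97e3 × 4.224e-105 m³ = 2.099e-101 m³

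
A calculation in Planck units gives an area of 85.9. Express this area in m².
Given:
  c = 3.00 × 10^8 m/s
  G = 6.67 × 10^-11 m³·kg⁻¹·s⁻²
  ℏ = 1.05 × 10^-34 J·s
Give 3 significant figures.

One Planck area: A_P = ℏG/c³ = 2.59 × 10^-70 m².
85.9 × 2.59 × 10^-70 m² = 2.23 × 10^-68 m²

2.23 × 10^-68 m²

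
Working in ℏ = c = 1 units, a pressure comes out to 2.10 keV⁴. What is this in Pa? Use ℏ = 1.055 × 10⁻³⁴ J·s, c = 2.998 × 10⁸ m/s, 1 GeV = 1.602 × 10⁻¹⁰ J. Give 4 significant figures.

Pressure is [E]/[L]³ = [E]⁴/(ℏc)³.
1 GeV⁴ → 1/(ℏc)³ × (1 GeV in J)⁴ = 2.082 × 10³⁷ Pa.
Convert the energy scale: 2.10 keV⁴ = 2.10 × 10⁻²⁴ GeV⁴.
Result: 2.10 × 10⁻²⁴ × 2.082 × 10³⁷ = 4.371 × 10¹³ Pa.

4.371 × 10¹³ Pa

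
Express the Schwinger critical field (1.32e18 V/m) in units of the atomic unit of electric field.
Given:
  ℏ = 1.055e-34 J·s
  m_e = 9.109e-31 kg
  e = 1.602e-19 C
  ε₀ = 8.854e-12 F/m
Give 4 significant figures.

2.573e6

atomic unit of electric field: E_au = E_h/(e a₀) = m_e²e⁵/((4πε₀)³ℏ⁴) = 5.131e11 V/m.
1.32e18 / 5.131e11 = 2.573e6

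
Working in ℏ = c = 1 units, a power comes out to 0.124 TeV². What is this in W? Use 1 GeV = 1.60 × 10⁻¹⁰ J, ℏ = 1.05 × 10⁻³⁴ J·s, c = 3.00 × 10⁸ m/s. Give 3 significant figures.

Power is [E]/[T] = [E]²/ℏ.
1 GeV² → 1/ℏ × (1 GeV in J)² = 2.44 × 10¹⁴ W.
Convert the energy scale: 0.124 TeV² = 1.24 × 10⁵ GeV².
Result: 1.24 × 10⁵ × 2.44 × 10¹⁴ = 3.02 × 10¹⁹ W.

3.02 × 10¹⁹ W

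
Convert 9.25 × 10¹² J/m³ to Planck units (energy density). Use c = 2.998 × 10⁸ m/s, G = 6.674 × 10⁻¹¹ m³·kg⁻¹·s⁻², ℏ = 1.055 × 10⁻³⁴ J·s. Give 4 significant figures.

Planck energy density: u_P = c⁷/(ℏG²) = 4.632 × 10¹¹³ J/m³.
9.25 × 10¹² / 4.632 × 10¹¹³ = 1.997 × 10⁻¹⁰¹

1.997 × 10⁻¹⁰¹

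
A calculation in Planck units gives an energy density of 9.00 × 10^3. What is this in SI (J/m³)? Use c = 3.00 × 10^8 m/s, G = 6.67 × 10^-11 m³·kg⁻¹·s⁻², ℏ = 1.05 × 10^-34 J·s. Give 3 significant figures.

4.21 × 10^117 J/m³

One Planck energy density: u_P = c⁷/(ℏG²) = 4.68 × 10^113 J/m³.
9.00 × 10^3 × 4.68 × 10^113 J/m³ = 4.21 × 10^117 J/m³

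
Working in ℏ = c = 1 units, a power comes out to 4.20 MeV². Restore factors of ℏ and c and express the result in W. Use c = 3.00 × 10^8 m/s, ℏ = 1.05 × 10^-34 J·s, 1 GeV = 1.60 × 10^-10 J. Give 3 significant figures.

Power is [E]/[T] = [E]²/ℏ.
1 GeV² → 1/ℏ × (1 GeV in J)² = 2.44 × 10^14 W.
Convert the energy scale: 4.20 MeV² = 4.20 × 10^-6 GeV².
Result: 4.20 × 10^-6 × 2.44 × 10^14 = 1.02 × 10^9 W.

1.02 × 10^9 W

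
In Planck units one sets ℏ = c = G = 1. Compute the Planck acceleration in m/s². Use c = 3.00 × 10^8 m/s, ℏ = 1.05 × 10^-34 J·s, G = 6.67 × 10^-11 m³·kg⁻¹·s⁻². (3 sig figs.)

a_P = √(c⁷/(ℏG))
  = √(3.12 × 10^103)
  = 5.59 × 10^51 m/s²

5.59 × 10^51 m/s²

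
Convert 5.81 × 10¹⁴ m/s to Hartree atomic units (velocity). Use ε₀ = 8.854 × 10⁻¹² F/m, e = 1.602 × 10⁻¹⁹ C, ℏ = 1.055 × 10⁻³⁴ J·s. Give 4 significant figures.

atomic unit of velocity: v_au = e²/(4πε₀ℏ) = 2.186 × 10⁶ m/s.
5.81 × 10¹⁴ / 2.186 × 10⁶ = 2.657 × 10⁸

2.657 × 10⁸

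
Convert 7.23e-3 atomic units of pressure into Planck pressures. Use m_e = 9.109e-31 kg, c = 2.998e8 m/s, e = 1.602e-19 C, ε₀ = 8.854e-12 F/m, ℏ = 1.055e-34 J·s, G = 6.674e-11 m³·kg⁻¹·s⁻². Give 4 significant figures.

atomic unit of pressure: P_au = E_h/a₀³ = m_e⁴e¹⁰/((4πε₀)⁵ℏ⁸) = 2.929e13 Pa
Planck pressure: p_P = c⁷/(ℏG²) = 4.632e113 Pa
7.23e-3 × 2.929e13 / 4.632e113 = 4.572e-103

4.572e-103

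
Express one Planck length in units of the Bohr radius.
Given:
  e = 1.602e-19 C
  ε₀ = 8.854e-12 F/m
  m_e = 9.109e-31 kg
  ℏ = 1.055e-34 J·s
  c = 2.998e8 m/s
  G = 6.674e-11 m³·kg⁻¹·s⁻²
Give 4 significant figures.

3.051e-25

Planck length: ℓ_P = √(ℏG/c³) = 1.616e-35 m
Bohr radius: a₀ = 4πε₀ℏ²/(m_e e²) = 5.297e-11 m
ratio = 1.616e-35 / 5.297e-11 = 3.051e-25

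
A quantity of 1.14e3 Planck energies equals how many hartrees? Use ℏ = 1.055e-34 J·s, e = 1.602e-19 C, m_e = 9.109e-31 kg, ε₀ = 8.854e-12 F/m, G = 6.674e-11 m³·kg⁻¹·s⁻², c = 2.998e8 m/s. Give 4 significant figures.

Planck energy: E_P = √(ℏc⁵/G) = 1.957e9 J
hartree: E_h = m_e e⁴/(4πε₀ℏ)² = 4.354e-18 J
1.14e3 × 1.957e9 / 4.354e-18 = 5.123e29

5.123e29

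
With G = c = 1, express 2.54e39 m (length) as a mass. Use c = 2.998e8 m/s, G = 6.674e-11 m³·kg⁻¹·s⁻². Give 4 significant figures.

Length → mass via c²/G.
2.54e39 m × (c²/G) = 3.421e66 kg

3.421e66 kg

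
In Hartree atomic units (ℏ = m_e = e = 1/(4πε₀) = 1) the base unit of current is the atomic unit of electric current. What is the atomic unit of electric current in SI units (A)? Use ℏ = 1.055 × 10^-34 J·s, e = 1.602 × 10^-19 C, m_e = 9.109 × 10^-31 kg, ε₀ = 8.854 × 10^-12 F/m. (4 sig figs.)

6.612 × 10^-3 A

I_au = e E_h/ℏ = m_e e⁵/((4πε₀)²ℏ³)
E_h = 4.354 × 10^-18 J
e·E_h/ℏ = 6.612 × 10^-3 A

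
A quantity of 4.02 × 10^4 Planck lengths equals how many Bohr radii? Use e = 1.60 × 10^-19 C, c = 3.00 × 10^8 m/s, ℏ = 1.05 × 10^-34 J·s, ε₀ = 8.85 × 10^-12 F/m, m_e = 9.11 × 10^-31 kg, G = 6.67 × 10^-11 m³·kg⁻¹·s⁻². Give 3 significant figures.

Planck length: ℓ_P = √(ℏG/c³) = 1.61 × 10^-35 m
Bohr radius: a₀ = 4πε₀ℏ²/(m_e e²) = 5.26 × 10^-11 m
4.02 × 10^4 × 1.61 × 10^-35 / 5.26 × 10^-11 = 1.23 × 10^-20

1.23 × 10^-20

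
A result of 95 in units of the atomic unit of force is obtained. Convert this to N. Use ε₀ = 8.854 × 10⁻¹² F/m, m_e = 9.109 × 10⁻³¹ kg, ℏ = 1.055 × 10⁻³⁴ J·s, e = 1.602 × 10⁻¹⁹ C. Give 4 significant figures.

7.809 × 10⁻⁶ N

One atomic unit of force: F_au = E_h/a₀ = m_e²e⁶/((4πε₀)³ℏ⁴) = 8.220 × 10⁻⁸ N.
95 × 8.220 × 10⁻⁸ N = 7.809 × 10⁻⁶ N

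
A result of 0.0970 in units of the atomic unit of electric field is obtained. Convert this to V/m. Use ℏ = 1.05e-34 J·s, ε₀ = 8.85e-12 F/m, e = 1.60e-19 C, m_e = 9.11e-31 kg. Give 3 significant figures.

5.05e10 V/m

One atomic unit of electric field: E_au = E_h/(e a₀) = m_e²e⁵/((4πε₀)³ℏ⁴) = 5.20e11 V/m.
0.0970 × 5.20e11 V/m = 5.05e10 V/m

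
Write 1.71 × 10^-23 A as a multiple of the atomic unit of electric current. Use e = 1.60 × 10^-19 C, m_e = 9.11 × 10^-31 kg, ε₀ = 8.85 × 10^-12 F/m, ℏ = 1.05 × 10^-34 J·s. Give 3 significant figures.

atomic unit of electric current: I_au = e E_h/ℏ = m_e e⁵/((4πε₀)²ℏ³) = 6.67 × 10^-3 A.
1.71 × 10^-23 / 6.67 × 10^-3 = 2.56 × 10^-21

2.56 × 10^-21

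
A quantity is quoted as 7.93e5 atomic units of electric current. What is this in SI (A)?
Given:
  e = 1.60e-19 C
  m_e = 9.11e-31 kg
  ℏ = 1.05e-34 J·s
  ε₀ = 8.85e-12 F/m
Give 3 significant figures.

One atomic unit of electric current: I_au = e E_h/ℏ = m_e e⁵/((4πε₀)²ℏ³) = 6.67e-3 A.
7.93e5 × 6.67e-3 A = 5.29e3 A

5.29e3 A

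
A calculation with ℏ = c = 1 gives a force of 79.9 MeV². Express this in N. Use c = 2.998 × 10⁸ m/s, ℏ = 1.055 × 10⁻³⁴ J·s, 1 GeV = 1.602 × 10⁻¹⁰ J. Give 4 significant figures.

Force is [E]/[L] = [E]²/(ℏc); restore (ℏc)⁻¹.
1 GeV² → 1/(ℏc) × (1 GeV in J)² = 8.114 × 10⁵ N.
Convert the energy scale: 79.9 MeV² = 7.99 × 10⁻⁵ GeV².
Result: 7.99 × 10⁻⁵ × 8.114 × 10⁵ = 64.83 N.

64.83 N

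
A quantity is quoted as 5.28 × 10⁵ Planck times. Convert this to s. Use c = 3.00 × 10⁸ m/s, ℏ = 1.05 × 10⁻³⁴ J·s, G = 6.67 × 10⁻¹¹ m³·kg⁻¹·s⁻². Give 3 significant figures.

One Planck time: t_P = √(ℏG/c⁵) = 5.37 × 10⁻⁴⁴ s.
5.28 × 10⁵ × 5.37 × 10⁻⁴⁴ s = 2.83 × 10⁻³⁸ s

2.83 × 10⁻³⁸ s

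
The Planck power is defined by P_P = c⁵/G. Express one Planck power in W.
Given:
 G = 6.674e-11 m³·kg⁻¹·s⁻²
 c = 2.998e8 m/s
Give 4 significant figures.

P_P = c⁵/G
  = 2.422e42 / 6.674e-11
  = 3.629e52 W

3.629e52 W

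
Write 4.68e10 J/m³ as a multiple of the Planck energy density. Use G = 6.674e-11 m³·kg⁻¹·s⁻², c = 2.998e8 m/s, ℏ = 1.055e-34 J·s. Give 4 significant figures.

1.010e-103

Planck energy density: u_P = c⁷/(ℏG²) = 4.632e113 J/m³.
4.68e10 / 4.632e113 = 1.010e-103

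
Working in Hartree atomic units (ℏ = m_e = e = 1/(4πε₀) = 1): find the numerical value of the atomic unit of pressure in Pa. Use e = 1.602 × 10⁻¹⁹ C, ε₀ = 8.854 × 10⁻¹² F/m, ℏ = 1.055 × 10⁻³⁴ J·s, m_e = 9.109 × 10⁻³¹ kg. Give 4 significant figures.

2.929 × 10¹³ Pa

Dimensional analysis gives P_au = E_h/a₀³ = m_e⁴e¹⁰/((4πε₀)⁵ℏ⁸).
E_h = 4.354 × 10⁻¹⁸ J
a₀ = 5.297 × 10⁻¹¹ m
E_h/a₀³ = 2.929 × 10¹³ Pa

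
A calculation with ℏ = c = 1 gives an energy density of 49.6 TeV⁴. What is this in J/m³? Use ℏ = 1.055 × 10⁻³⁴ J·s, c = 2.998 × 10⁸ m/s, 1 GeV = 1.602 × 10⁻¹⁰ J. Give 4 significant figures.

1.032 × 10⁵¹ J/m³

[E]/[L]³ = [E]⁴/(ℏc)³; restore (ℏc)⁻³.
1 GeV⁴ → 1/(ℏc)³ × (1 GeV in J)⁴ = 2.082 × 10³⁷ J/m³.
Convert the energy scale: 49.6 TeV⁴ = 4.96 × 10¹³ GeV⁴.
Result: 4.96 × 10¹³ × 2.082 × 10³⁷ = 1.032 × 10⁵¹ J/m³.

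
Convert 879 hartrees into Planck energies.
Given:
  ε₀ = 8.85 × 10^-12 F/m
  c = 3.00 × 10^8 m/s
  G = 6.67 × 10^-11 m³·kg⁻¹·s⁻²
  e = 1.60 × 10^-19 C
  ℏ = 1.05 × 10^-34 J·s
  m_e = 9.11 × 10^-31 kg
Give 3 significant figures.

1.97 × 10^-24

hartree: E_h = m_e e⁴/(4πε₀ℏ)² = 4.38 × 10^-18 J
Planck energy: E_P = √(ℏc⁵/G) = 1.96 × 10^9 J
879 × 4.38 × 10^-18 / 1.96 × 10^9 = 1.97 × 10^-24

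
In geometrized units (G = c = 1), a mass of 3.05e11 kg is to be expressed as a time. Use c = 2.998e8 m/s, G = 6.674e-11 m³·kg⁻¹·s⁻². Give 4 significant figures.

Mass → time via G/c³.
3.05e11 kg × (G/c³) = 7.554e-25 s

7.554e-25 s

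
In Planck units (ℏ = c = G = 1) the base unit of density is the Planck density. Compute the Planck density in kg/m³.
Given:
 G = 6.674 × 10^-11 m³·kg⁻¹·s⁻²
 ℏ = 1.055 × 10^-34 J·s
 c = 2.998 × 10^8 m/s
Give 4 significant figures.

ρ_P = c⁵/(ℏG²)
  = 2.422 × 10^42 / 4.699 × 10^-55
  = 5.154 × 10^96 kg/m³

5.154 × 10^96 kg/m³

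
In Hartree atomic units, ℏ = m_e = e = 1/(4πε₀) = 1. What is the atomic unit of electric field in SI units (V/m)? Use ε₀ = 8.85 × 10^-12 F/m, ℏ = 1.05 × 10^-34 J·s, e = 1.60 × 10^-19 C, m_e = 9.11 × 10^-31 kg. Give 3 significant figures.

5.20 × 10^11 V/m

From ℏ = m_e = e = 1/(4πε₀) = 1 the electric field scale is E_au = E_h/(e a₀) = m_e²e⁵/((4πε₀)³ℏ⁴).
E_h = 4.38 × 10^-18 J
a₀ = 5.26 × 10^-11 m
E_h/(e·a₀) = 5.20 × 10^11 V/m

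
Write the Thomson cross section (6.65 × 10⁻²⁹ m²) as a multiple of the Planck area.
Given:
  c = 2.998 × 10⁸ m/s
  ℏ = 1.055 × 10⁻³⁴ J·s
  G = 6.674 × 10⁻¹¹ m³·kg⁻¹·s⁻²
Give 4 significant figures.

2.545 × 10⁴¹

Planck area: A_P = ℏG/c³ = 2.613 × 10⁻⁷⁰ m².
6.65 × 10⁻²⁹ / 2.613 × 10⁻⁷⁰ = 2.545 × 10⁴¹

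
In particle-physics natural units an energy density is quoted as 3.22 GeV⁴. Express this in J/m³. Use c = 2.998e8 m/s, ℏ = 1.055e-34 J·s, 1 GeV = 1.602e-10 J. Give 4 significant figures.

[E]/[L]³ = [E]⁴/(ℏc)³; restore (ℏc)⁻³.
1 GeV⁴ → 1/(ℏc)³ × (1 GeV in J)⁴ = 2.082e37 J/m³.
Result: 3.22 × 2.082e37 = 6.703e37 J/m³.

6.703e37 J/m³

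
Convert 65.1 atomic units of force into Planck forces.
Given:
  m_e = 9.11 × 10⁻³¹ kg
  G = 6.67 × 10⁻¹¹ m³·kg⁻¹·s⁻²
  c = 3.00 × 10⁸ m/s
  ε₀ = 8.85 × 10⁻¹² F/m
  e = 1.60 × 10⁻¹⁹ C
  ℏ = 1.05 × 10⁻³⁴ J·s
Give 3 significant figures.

4.46 × 10⁻⁵⁰

atomic unit of force: F_au = E_h/a₀ = m_e²e⁶/((4πε₀)³ℏ⁴) = 8.33 × 10⁻⁸ N
Planck force: F_P = c⁴/G = 1.21 × 10⁴⁴ N
65.1 × 8.33 × 10⁻⁸ / 1.21 × 10⁴⁴ = 4.46 × 10⁻⁵⁰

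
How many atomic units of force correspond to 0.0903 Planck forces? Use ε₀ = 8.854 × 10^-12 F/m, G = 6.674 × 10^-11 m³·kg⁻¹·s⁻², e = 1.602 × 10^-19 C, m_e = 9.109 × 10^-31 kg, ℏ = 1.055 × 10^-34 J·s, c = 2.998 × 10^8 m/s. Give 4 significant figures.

Planck force: F_P = c⁴/G = 1.210 × 10^44 N
atomic unit of force: F_au = E_h/a₀ = m_e²e⁶/((4πε₀)³ℏ⁴) = 8.220 × 10^-8 N
0.0903 × 1.210 × 10^44 / 8.220 × 10^-8 = 1.330 × 10^50

1.330 × 10^50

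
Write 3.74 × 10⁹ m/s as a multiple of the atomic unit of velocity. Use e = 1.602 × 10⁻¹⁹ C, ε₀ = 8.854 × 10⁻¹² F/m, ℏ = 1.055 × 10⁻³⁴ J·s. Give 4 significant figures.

1.711 × 10³

atomic unit of velocity: v_au = e²/(4πε₀ℏ) = 2.186 × 10⁶ m/s.
3.74 × 10⁹ / 2.186 × 10⁶ = 1.711 × 10³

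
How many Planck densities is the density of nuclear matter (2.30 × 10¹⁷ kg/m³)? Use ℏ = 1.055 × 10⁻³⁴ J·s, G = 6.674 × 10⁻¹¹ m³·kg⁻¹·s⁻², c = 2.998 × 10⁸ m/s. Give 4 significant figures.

Planck density: ρ_P = c⁵/(ℏG²) = 5.154 × 10⁹⁶ kg/m³.
2.30 × 10¹⁷ / 5.154 × 10⁹⁶ = 4.463 × 10⁻⁸⁰

4.463 × 10⁻⁸⁰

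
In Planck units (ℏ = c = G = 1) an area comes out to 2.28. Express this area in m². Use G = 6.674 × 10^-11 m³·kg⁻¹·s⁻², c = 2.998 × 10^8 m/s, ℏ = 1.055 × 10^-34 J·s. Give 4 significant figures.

5.958 × 10^-70 m²

One Planck area: A_P = ℏG/c³ = 2.613 × 10^-70 m².
2.28 × 2.613 × 10^-70 m² = 5.958 × 10^-70 m²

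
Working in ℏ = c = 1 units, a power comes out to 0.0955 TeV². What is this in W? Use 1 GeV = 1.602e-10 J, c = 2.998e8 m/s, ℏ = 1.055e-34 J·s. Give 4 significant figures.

2.323e19 W

Power is [E]/[T] = [E]²/ℏ.
1 GeV² → 1/ℏ × (1 GeV in J)² = 2.433e14 W.
Convert the energy scale: 0.0955 TeV² = 9.55e4 GeV².
Result: 9.55e4 × 2.433e14 = 2.323e19 W.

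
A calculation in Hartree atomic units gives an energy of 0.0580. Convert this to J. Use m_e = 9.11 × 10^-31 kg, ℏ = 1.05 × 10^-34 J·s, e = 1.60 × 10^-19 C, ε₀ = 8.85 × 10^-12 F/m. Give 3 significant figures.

2.54 × 10^-19 J

One hartree: E_h = m_e e⁴/(4πε₀ℏ)² = 4.38 × 10^-18 J.
0.0580 × 4.38 × 10^-18 J = 2.54 × 10^-19 J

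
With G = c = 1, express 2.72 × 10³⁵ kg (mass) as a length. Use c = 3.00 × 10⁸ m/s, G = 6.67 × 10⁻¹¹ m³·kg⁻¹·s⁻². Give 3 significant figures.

In G = c = 1 units mass has dimensions of length; the conversion factor is G/c².
2.72 × 10³⁵ kg × (G/c²) = 2.02 × 10⁸ m

2.02 × 10⁸ m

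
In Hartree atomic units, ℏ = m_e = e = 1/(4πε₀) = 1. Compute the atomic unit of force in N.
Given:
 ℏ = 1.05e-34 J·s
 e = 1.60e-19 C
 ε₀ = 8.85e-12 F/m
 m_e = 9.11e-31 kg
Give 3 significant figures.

The unique combination of the constants set to 1 with dimensions of force is F_au = E_h/a₀ = m_e²e⁶/((4πε₀)³ℏ⁴).
E_h = 4.38e-18 J
a₀ = 5.26e-11 m
E_h/a₀ = 8.33e-8 N

8.33e-8 N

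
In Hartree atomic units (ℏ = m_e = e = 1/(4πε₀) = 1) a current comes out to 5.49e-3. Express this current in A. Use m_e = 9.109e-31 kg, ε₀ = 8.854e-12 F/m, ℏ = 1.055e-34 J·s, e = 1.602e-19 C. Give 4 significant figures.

One atomic unit of electric current: I_au = e E_h/ℏ = m_e e⁵/((4πε₀)²ℏ³) = 6.612e-3 A.
5.49e-3 × 6.612e-3 A = 3.630e-5 A

3.630e-5 A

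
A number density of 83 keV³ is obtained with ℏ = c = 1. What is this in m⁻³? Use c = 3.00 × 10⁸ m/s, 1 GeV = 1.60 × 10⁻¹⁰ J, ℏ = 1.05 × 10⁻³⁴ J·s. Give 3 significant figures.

Number density is [L]⁻³ = [E]³/(ℏc)³.
1 GeV³ → 1/(ℏc)³ × (1 GeV in J)³ = 1.31 × 10⁴⁷ m⁻³.
Convert the energy scale: 83 keV³ = 8.30 × 10⁻¹⁷ GeV³.
Result: 8.30 × 10⁻¹⁷ × 1.31 × 10⁴⁷ = 1.09 × 10³¹ m⁻³.

1.09 × 10³¹ m⁻³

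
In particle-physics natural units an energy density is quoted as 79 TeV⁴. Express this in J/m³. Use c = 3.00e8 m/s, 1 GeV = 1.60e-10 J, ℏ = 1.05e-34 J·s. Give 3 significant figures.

1.66e51 J/m³

[E]/[L]³ = [E]⁴/(ℏc)³; restore (ℏc)⁻³.
1 GeV⁴ → 1/(ℏc)³ × (1 GeV in J)⁴ = 2.10e37 J/m³.
Convert the energy scale: 79 TeV⁴ = 7.90e13 GeV⁴.
Result: 7.90e13 × 2.10e37 = 1.66e51 J/m³.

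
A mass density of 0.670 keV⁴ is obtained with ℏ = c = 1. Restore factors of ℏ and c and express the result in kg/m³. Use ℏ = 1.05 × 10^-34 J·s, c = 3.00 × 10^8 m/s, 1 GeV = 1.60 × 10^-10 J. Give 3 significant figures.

1.56 × 10^-4 kg/m³

Mass density is [E]/(c²[L]³) = [E]⁴/(ℏ³c⁵).
1 GeV⁴ → 1/(ℏ³c⁵) × (1 GeV in J)⁴ = 2.33 × 10^20 kg/m³.
Convert the energy scale: 0.670 keV⁴ = 6.70 × 10^-25 GeV⁴.
Result: 6.70 × 10^-25 × 2.33 × 10^20 = 1.56 × 10^-4 kg/m³.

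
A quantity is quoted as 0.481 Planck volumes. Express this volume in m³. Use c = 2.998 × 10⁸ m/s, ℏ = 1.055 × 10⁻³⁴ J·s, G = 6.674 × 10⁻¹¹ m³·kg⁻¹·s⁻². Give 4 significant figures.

One Planck volume: V_P = (ℏG/c³)^(3/2) = 4.224 × 10⁻¹⁰⁵ m³.
0.481 × 4.224 × 10⁻¹⁰⁵ m³ = 2.032 × 10⁻¹⁰⁵ m³

2.032 × 10⁻¹⁰⁵ m³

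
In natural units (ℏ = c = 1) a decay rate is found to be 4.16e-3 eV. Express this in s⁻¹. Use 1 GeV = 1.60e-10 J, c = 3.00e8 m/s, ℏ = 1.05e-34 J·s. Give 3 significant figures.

6.34e12 s⁻¹

A rate is [E]/ℏ; divide by ℏ.
1 GeV → 1/ℏ × (1 GeV in J) = 1.52e24 s⁻¹.
Convert the energy scale: 4.16e-3 eV = 4.16e-12 GeV.
Result: 4.16e-12 × 1.52e24 = 6.34e12 s⁻¹.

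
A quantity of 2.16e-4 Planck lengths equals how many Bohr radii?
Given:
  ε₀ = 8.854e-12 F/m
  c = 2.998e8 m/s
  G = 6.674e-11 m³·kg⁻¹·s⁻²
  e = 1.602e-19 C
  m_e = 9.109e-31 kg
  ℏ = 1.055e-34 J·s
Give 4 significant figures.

Planck length: ℓ_P = √(ℏG/c³) = 1.616e-35 m
Bohr radius: a₀ = 4πε₀ℏ²/(m_e e²) = 5.297e-11 m
2.16e-4 × 1.616e-35 / 5.297e-11 = 6.591e-29

6.591e-29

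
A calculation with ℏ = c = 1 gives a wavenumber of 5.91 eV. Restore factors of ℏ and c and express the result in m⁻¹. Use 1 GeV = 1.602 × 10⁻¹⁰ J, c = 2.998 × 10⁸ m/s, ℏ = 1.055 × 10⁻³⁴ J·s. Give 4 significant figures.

2.993 × 10⁷ m⁻¹

Inverse length is [E]/(ℏc).
1 GeV → 1/(ℏc) × (1 GeV in J) = 5.065 × 10¹⁵ m⁻¹.
Convert the energy scale: 5.91 eV = 5.91 × 10⁻⁹ GeV.
Result: 5.91 × 10⁻⁹ × 5.065 × 10¹⁵ = 2.993 × 10⁷ m⁻¹.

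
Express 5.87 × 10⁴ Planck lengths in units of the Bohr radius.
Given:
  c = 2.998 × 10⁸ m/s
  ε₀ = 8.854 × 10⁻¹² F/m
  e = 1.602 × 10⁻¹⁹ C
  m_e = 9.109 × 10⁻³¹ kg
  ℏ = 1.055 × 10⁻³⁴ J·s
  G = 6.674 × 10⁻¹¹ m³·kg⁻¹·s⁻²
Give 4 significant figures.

1.791 × 10⁻²⁰

Planck length: ℓ_P = √(ℏG/c³) = 1.616 × 10⁻³⁵ m
Bohr radius: a₀ = 4πε₀ℏ²/(m_e e²) = 5.297 × 10⁻¹¹ m
5.87 × 10⁴ × 1.616 × 10⁻³⁵ / 5.297 × 10⁻¹¹ = 1.791 × 10⁻²⁰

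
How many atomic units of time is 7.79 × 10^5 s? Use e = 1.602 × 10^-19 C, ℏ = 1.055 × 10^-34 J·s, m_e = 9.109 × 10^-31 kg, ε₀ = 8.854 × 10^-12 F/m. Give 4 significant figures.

3.215 × 10^22

atomic unit of time: τ_au = (4πε₀)²ℏ³/(m_e e⁴) = 2.423 × 10^-17 s.
7.79 × 10^5 / 2.423 × 10^-17 = 3.215 × 10^22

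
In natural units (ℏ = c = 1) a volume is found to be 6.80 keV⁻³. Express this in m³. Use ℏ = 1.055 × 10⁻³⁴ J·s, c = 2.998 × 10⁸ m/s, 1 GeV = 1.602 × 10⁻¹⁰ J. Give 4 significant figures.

5.233 × 10⁻²⁹ m³

Volume is [L]³ = [E]⁻³·(ℏc)³.
1 GeV⁻³ → (ℏc)³ × (1 GeV in J)⁻³ = 7.696 × 10⁻⁴⁸ m³.
Convert the energy scale: 6.80 keV⁻³ = 6.80 × 10¹⁸ GeV⁻³.
Result: 6.80 × 10¹⁸ × 7.696 × 10⁻⁴⁸ = 5.233 × 10⁻²⁹ m³.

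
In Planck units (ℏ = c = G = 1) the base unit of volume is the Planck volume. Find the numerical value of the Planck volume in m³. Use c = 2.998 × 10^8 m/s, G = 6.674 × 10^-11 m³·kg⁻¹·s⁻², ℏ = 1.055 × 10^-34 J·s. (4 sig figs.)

V_P = (ℏG/c³)^(3/2)
  = √(1.784 × 10^-209)
  = 4.224 × 10^-105 m³

4.224 × 10^-105 m³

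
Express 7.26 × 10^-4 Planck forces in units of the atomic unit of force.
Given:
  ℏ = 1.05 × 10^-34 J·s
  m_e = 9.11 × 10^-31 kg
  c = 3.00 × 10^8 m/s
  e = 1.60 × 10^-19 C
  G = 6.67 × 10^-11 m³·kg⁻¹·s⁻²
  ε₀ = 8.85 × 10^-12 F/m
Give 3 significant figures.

1.06 × 10^48

Planck force: F_P = c⁴/G = 1.21 × 10^44 N
atomic unit of force: F_au = E_h/a₀ = m_e²e⁶/((4πε₀)³ℏ⁴) = 8.33 × 10^-8 N
7.26 × 10^-4 × 1.21 × 10^44 / 8.33 × 10^-8 = 1.06 × 10^48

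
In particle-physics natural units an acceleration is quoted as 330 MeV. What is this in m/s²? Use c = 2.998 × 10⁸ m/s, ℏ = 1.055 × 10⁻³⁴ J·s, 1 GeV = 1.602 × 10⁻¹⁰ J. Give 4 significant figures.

Acceleration is [L]/[T]² = c·[E]/ℏ.
1 GeV → c/ℏ × (1 GeV in J) = 4.552 × 10³² m/s².
Convert the energy scale: 330 MeV = 0.330 GeV.
Result: 0.330 × 4.552 × 10³² = 1.502 × 10³² m/s².

1.502 × 10³² m/s²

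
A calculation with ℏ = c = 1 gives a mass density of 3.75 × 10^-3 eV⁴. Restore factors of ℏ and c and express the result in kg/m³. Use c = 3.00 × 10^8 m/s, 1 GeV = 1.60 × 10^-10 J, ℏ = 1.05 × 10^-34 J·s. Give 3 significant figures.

Mass density is [E]/(c²[L]³) = [E]⁴/(ℏ³c⁵).
1 GeV⁴ → 1/(ℏ³c⁵) × (1 GeV in J)⁴ = 2.33 × 10^20 kg/m³.
Convert the energy scale: 3.75 × 10^-3 eV⁴ = 3.75 × 10^-39 GeV⁴.
Result: 3.75 × 10^-39 × 2.33 × 10^20 = 8.74 × 10^-19 kg/m³.

8.74 × 10^-19 kg/m³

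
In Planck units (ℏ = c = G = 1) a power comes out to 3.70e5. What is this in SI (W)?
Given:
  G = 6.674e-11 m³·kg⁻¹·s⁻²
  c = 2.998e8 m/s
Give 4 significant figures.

One Planck power: P_P = c⁵/G = 3.629e52 W.
3.70e5 × 3.629e52 W = 1.343e58 W

1.343e58 W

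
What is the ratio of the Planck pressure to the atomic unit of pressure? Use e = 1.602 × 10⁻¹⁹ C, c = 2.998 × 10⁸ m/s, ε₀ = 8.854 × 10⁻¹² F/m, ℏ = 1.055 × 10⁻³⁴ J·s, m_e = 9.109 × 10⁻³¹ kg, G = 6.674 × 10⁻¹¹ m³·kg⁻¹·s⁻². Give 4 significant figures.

1.581 × 10¹⁰⁰

Planck pressure: p_P = c⁷/(ℏG²) = 4.632 × 10¹¹³ Pa
atomic unit of pressure: P_au = E_h/a₀³ = m_e⁴e¹⁰/((4πε₀)⁵ℏ⁸) = 2.929 × 10¹³ Pa
ratio = 4.632 × 10¹¹³ / 2.929 × 10¹³ = 1.581 × 10¹⁰⁰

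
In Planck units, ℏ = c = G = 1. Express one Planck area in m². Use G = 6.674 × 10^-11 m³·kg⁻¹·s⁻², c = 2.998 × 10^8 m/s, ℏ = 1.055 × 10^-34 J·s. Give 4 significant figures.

From ℏ = c = G = 1 the area scale is A_P = ℏG/c³.
  = 7.041 × 10^-45 / 2.695 × 10^25
  = 2.613 × 10^-70 m²

2.613 × 10^-70 m²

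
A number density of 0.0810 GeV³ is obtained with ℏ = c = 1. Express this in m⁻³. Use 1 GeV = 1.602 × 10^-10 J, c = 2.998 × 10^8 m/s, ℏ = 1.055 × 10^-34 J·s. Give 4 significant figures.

Number density is [L]⁻³ = [E]³/(ℏc)³.
1 GeV³ → 1/(ℏc)³ × (1 GeV in J)³ = 1.299 × 10^47 m⁻³.
Result: 0.0810 × 1.299 × 10^47 = 1.052 × 10^46 m⁻³.

1.052 × 10^46 m⁻³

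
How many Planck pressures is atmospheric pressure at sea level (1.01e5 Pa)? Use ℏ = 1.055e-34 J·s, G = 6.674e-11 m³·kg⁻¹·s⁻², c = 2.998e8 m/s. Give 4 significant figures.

Planck pressure: p_P = c⁷/(ℏG²) = 4.632e113 Pa.
1.01e5 / 4.632e113 = 2.180e-109

2.180e-109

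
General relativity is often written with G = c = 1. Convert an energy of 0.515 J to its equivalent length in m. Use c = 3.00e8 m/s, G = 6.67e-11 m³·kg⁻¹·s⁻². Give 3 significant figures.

Energy → length via G/c⁴.
0.515 J × (G/c⁴) = 4.24e-45 m

4.24e-45 m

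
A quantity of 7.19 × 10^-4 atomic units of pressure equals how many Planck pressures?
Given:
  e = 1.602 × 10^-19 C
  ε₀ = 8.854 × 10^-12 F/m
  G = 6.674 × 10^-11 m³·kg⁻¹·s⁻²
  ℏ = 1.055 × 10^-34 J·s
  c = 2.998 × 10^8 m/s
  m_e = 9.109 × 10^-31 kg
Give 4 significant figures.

4.546 × 10^-104

atomic unit of pressure: P_au = E_h/a₀³ = m_e⁴e¹⁰/((4πε₀)⁵ℏ⁸) = 2.929 × 10^13 Pa
Planck pressure: p_P = c⁷/(ℏG²) = 4.632 × 10^113 Pa
7.19 × 10^-4 × 2.929 × 10^13 / 4.632 × 10^113 = 4.546 × 10^-104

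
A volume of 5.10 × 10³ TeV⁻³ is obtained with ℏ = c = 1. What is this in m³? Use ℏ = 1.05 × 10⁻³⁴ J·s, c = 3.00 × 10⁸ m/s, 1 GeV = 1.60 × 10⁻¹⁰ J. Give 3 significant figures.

Volume is [L]³ = [E]⁻³·(ℏc)³.
1 GeV⁻³ → (ℏc)³ × (1 GeV in J)⁻³ = 7.63 × 10⁻⁴⁸ m³.
Convert the energy scale: 5.10 × 10³ TeV⁻³ = 5.10 × 10⁻⁶ GeV⁻³.
Result: 5.10 × 10⁻⁶ × 7.63 × 10⁻⁴⁸ = 3.89 × 10⁻⁵³ m³.

3.89 × 10⁻⁵³ m³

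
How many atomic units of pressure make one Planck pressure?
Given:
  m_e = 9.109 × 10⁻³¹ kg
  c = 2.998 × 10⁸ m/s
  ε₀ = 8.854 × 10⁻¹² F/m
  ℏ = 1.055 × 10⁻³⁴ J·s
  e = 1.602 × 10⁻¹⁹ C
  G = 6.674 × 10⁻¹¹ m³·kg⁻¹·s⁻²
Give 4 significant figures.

Planck pressure: p_P = c⁷/(ℏG²) = 4.632 × 10¹¹³ Pa
atomic unit of pressure: P_au = E_h/a₀³ = m_e⁴e¹⁰/((4πε₀)⁵ℏ⁸) = 2.929 × 10¹³ Pa
ratio = 4.632 × 10¹¹³ / 2.929 × 10¹³ = 1.581 × 10¹⁰⁰

1.581 × 10¹⁰⁰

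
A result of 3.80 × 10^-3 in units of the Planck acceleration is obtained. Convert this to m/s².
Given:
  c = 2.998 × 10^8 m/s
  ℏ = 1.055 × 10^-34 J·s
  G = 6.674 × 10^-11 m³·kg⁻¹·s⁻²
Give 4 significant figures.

2.113 × 10^49 m/s²

One Planck acceleration: a_P = √(c⁷/(ℏG)) = 5.560 × 10^51 m/s².
3.80 × 10^-3 × 5.560 × 10^51 m/s² = 2.113 × 10^49 m/s²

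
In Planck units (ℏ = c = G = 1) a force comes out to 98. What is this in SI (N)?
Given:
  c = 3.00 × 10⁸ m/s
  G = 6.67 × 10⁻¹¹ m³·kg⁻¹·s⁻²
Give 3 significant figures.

1.19 × 10⁴⁶ N

One Planck force: F_P = c⁴/G = 1.21 × 10⁴⁴ N.
98 × 1.21 × 10⁴⁴ N = 1.19 × 10⁴⁶ N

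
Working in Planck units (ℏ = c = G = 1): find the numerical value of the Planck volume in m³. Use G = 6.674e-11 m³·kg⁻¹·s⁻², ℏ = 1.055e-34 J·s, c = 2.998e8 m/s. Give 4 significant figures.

4.224e-105 m³

From ℏ = c = G = 1 the volume scale is V_P = (ℏG/c³)^(3/2).
  = √(1.784e-209)
  = 4.224e-105 m³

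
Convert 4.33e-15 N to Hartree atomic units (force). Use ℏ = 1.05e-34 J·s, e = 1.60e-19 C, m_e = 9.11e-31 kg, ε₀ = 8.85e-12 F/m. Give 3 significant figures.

5.20e-8

atomic unit of force: F_au = E_h/a₀ = m_e²e⁶/((4πε₀)³ℏ⁴) = 8.33e-8 N.
4.33e-15 / 8.33e-8 = 5.20e-8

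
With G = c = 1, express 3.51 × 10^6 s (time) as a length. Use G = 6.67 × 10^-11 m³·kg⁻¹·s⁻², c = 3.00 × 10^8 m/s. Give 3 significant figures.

Time → length via c.
3.51 × 10^6 s × (c) = 1.05 × 10^15 m

1.05 × 10^15 m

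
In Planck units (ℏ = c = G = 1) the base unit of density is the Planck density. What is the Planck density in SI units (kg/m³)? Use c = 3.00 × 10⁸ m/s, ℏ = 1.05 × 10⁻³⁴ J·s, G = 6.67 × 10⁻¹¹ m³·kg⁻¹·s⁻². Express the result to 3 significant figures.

ρ_P = c⁵/(ℏG²)
  = 2.43 × 10⁴² / 4.67 × 10⁻⁵⁵
  = 5.20 × 10⁹⁶ kg/m³

5.20 × 10⁹⁶ kg/m³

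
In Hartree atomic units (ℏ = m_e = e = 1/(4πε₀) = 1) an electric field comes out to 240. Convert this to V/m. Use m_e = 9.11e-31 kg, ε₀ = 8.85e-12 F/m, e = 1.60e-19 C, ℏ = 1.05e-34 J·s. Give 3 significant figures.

1.25e14 V/m

One atomic unit of electric field: E_au = E_h/(e a₀) = m_e²e⁵/((4πε₀)³ℏ⁴) = 5.20e11 V/m.
240 × 5.20e11 V/m = 1.25e14 V/m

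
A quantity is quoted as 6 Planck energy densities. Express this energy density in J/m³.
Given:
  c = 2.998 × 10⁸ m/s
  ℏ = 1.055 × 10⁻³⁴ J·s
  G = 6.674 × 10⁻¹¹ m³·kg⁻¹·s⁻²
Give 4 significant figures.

One Planck energy density: u_P = c⁷/(ℏG²) = 4.632 × 10¹¹³ J/m³.
6 × 4.632 × 10¹¹³ J/m³ = 2.779 × 10¹¹⁴ J/m³

2.779 × 10¹¹⁴ J/m³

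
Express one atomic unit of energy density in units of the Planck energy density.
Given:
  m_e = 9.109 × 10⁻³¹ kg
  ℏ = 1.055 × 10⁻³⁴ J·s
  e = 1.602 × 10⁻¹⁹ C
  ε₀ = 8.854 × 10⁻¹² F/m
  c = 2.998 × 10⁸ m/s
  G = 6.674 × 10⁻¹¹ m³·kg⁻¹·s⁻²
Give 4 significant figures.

atomic unit of energy density: u_au = E_h/a₀³ = m_e⁴e¹⁰/((4πε₀)⁵ℏ⁸) = 2.929 × 10¹³ J/m³
Planck energy density: u_P = c⁷/(ℏG²) = 4.632 × 10¹¹³ J/m³
ratio = 2.929 × 10¹³ / 4.632 × 10¹¹³ = 6.323 × 10⁻¹⁰¹

6.323 × 10⁻¹⁰¹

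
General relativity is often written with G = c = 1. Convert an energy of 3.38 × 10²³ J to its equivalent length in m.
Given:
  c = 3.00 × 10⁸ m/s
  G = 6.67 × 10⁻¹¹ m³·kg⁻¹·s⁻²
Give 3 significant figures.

Energy → length via G/c⁴.
3.38 × 10²³ J × (G/c⁴) = 2.78 × 10⁻²¹ m

2.78 × 10⁻²¹ m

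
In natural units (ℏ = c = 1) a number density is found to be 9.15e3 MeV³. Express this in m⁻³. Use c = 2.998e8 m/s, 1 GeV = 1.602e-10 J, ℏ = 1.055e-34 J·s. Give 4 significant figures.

1.189e42 m⁻³

Number density is [L]⁻³ = [E]³/(ℏc)³.
1 GeV³ → 1/(ℏc)³ × (1 GeV in J)³ = 1.299e47 m⁻³.
Convert the energy scale: 9.15e3 MeV³ = 9.15e-6 GeV³.
Result: 9.15e-6 × 1.299e47 = 1.189e42 m⁻³.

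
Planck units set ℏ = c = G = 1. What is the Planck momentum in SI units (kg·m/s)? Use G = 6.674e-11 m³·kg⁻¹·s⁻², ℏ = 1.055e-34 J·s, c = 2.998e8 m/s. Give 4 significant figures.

Dimensional analysis gives p_P = √(ℏc³/G).
  = √(42.60)
  = 6.527 kg·m/s

6.527 kg·m/s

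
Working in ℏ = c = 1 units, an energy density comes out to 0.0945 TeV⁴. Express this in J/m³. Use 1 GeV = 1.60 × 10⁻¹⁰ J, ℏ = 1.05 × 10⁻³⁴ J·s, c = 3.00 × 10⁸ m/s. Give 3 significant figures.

1.98 × 10⁴⁸ J/m³

[E]/[L]³ = [E]⁴/(ℏc)³; restore (ℏc)⁻³.
1 GeV⁴ → 1/(ℏc)³ × (1 GeV in J)⁴ = 2.10 × 10³⁷ J/m³.
Convert the energy scale: 0.0945 TeV⁴ = 9.45 × 10¹⁰ GeV⁴.
Result: 9.45 × 10¹⁰ × 2.10 × 10³⁷ = 1.98 × 10⁴⁸ J/m³.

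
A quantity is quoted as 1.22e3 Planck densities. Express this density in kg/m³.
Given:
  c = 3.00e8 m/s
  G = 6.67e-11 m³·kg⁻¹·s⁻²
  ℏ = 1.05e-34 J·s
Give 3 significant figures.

6.35e99 kg/m³

One Planck density: ρ_P = c⁵/(ℏG²) = 5.20e96 kg/m³.
1.22e3 × 5.20e96 kg/m³ = 6.35e99 kg/m³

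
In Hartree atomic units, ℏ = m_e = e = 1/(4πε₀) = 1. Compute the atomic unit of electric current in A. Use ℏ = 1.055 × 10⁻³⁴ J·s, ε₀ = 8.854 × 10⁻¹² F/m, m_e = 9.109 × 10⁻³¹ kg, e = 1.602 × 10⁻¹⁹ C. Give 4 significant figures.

6.612 × 10⁻³ A

From ℏ = m_e = e = 1/(4πε₀) = 1 the current scale is I_au = e E_h/ℏ = m_e e⁵/((4πε₀)²ℏ³).
E_h = 4.354 × 10⁻¹⁸ J
e·E_h/ℏ = 6.612 × 10⁻³ A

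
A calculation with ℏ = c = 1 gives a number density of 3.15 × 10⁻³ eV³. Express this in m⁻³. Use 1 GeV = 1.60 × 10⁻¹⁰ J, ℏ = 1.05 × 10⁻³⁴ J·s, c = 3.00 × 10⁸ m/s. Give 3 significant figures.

4.13 × 10¹⁷ m⁻³

Number density is [L]⁻³ = [E]³/(ℏc)³.
1 GeV³ → 1/(ℏc)³ × (1 GeV in J)³ = 1.31 × 10⁴⁷ m⁻³.
Convert the energy scale: 3.15 × 10⁻³ eV³ = 3.15 × 10⁻³⁰ GeV³.
Result: 3.15 × 10⁻³⁰ × 1.31 × 10⁴⁷ = 4.13 × 10¹⁷ m⁻³.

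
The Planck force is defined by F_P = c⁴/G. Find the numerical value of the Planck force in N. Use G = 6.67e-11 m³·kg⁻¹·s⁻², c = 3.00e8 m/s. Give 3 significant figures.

1.21e44 N

F_P = c⁴/G
  = 8.10e33 / 6.67e-11
  = 1.21e44 N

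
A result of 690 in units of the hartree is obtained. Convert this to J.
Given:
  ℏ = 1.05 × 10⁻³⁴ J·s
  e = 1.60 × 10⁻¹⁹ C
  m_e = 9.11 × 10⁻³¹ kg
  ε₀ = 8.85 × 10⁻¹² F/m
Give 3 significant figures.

3.02 × 10⁻¹⁵ J

One hartree: E_h = m_e e⁴/(4πε₀ℏ)² = 4.38 × 10⁻¹⁸ J.
690 × 4.38 × 10⁻¹⁸ J = 3.02 × 10⁻¹⁵ J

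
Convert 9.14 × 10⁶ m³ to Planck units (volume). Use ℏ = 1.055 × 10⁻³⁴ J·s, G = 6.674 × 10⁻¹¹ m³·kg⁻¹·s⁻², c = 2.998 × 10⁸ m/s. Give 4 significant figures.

2.164 × 10¹¹¹

Planck volume: V_P = (ℏG/c³)^(3/2) = 4.224 × 10⁻¹⁰⁵ m³.
9.14 × 10⁶ / 4.224 × 10⁻¹⁰⁵ = 2.164 × 10¹¹¹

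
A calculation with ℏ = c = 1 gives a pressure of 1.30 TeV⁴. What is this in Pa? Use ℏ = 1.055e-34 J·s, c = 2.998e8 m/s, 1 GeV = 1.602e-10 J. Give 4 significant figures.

2.706e49 Pa

Pressure is [E]/[L]³ = [E]⁴/(ℏc)³.
1 GeV⁴ → 1/(ℏc)³ × (1 GeV in J)⁴ = 2.082e37 Pa.
Convert the energy scale: 1.30 TeV⁴ = 1.30e12 GeV⁴.
Result: 1.30e12 × 2.082e37 = 2.706e49 Pa.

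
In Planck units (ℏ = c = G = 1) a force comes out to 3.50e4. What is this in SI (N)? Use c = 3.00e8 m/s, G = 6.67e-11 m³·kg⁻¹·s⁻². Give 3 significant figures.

One Planck force: F_P = c⁴/G = 1.21e44 N.
3.50e4 × 1.21e44 N = 4.25e48 N

4.25e48 N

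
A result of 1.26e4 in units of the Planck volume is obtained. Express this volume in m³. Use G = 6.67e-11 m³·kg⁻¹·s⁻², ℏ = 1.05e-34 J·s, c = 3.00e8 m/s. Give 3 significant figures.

One Planck volume: V_P = (ℏG/c³)^(3/2) = 4.18e-105 m³.
1.26e4 × 4.18e-105 m³ = 5.26e-101 m³

5.26e-101 m³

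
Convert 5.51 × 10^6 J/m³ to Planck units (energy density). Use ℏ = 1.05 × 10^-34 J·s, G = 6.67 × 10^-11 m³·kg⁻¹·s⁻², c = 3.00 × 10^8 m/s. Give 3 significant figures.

Planck energy density: u_P = c⁷/(ℏG²) = 4.68 × 10^113 J/m³.
5.51 × 10^6 / 4.68 × 10^113 = 1.18 × 10^-107

1.18 × 10^-107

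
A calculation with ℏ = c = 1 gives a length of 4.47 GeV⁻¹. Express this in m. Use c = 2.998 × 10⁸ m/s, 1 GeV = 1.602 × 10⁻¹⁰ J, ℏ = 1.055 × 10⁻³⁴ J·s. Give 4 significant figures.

8.825 × 10⁻¹⁶ m

A length is [E]⁻¹ in ℏ=c=1; restore one factor of ℏc.
1 GeV⁻¹ → ℏc × (1 GeV in J)⁻¹ = 1.974 × 10⁻¹⁶ m.
Result: 4.47 × 1.974 × 10⁻¹⁶ = 8.825 × 10⁻¹⁶ m.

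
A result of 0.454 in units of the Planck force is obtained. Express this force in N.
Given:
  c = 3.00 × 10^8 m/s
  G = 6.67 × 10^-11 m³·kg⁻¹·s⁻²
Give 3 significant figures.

One Planck force: F_P = c⁴/G = 1.21 × 10^44 N.
0.454 × 1.21 × 10^44 N = 5.51 × 10^43 N

5.51 × 10^43 N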